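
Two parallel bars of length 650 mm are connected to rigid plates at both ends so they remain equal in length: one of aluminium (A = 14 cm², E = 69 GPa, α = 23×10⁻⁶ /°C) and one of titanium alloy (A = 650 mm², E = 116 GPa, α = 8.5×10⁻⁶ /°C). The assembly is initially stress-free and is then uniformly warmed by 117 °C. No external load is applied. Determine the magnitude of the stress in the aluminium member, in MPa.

Equilibrium of a rigid end plate with no external load gives equal and opposite internal forces ±P in the two members. Since α_{aluminium} > α_{titanium alloy}, heating drives the aluminium into compression and the titanium alloy into tension.
Setting the final lengths equal and cancelling L: (α₁ − α₂)ΔT = P/(A₁E₁) + P/(A₂E₂).
|α₁ − α₂|·ΔT = 14.5×10⁻⁶ × 117 = 0.001697.
1/(A₁E₁) + 1/(A₂E₂) = 1/(1400×69×10³) + 1/(650×116×10³) = 2.361×10⁻⁸ N⁻¹.
So P = 0.001697 / 2.361×10⁻⁸ = 71.84 kN.
σ_{aluminium} = P/A₁ = 71840/1400 = 51.32 MPa, compressive.

σ ≈ 51.3 MPa (compressive)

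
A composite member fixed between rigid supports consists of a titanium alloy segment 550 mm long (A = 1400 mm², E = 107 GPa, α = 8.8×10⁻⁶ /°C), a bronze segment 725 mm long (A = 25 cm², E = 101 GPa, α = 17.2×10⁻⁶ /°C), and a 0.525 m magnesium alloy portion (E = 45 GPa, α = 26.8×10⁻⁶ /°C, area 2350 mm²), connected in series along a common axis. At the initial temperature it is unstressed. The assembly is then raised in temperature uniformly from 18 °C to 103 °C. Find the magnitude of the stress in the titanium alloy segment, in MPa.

If the supports were absent, the total length change would be Σ αᵢΔT Lᵢ = 8.8×10⁻⁶×85×550 + 17.2×10⁻⁶×85×725 + 26.8×10⁻⁶×85×525 = 2.667 mm.
Since the ends are fixed, an axial force P builds up, equal in every segment, with P · Σ Lᵢ/(AᵢEᵢ) = δ_free.
Σ Lᵢ/(AᵢEᵢ) = 550/(1400×107×10³) + 725/(2500×101×10³) + 525/(2350×45×10³) = 1.151×10⁻⁵ mm/N.
P = 2.667 / 1.151×10⁻⁵ = 231800 N = 231.8 kN, compressive.
σ_{titanium alloy} = P / A = 231800 / 1400 = 165.6 MPa.

σ ≈ 166 MPa (compressive)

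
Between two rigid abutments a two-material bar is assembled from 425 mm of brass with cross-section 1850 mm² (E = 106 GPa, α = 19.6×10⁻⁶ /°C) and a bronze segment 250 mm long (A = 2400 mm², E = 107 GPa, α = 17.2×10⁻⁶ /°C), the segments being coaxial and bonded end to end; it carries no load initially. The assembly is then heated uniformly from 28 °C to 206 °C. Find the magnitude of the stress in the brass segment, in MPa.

σ ≈ 387 MPa (compressive)

If the supports were absent, the total length change would be Σ αᵢΔT Lᵢ = 19.6×10⁻⁶×178×425 + 17.2×10⁻⁶×178×250 = 2.248 mm.
The rigid supports impose zero overall length change; the single axial force P common to all segments must satisfy P Σ Lᵢ/(AᵢEᵢ) = δ_free.
The series flexibility is Σ Lᵢ/(AᵢEᵢ) = 425/(1850×106×10³) + 250/(2400×107×10³) = 3.141×10⁻⁶ mm/N.
Hence P = δ_free / Σ(L/AE) = 2.248/3.141×10⁻⁶ = 715.8 kN (compressive).
σ_{brass} = P / A = 715800 / 1850 = 386.9 MPa.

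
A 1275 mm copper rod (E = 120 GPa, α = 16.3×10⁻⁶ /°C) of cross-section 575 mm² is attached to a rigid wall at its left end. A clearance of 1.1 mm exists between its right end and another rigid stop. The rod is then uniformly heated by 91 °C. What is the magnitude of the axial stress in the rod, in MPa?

Unrestrained expansion: δ_free = αΔT L = 16.3×10⁻⁶ × 91 × 1275 = 1.891 mm.
This exceeds the 1.1 mm gap, so the wall pushes back. The portion of expansion that must be recovered elastically is δ_free − gap = 1.891 − 1.1 = 0.7912 mm.
Compatibility: PL/(AE) = 0.7912 mm, so σ = P/A = E × (0.7912/1275) = 74.47 MPa.

σ ≈ 74.5 MPa (compressive)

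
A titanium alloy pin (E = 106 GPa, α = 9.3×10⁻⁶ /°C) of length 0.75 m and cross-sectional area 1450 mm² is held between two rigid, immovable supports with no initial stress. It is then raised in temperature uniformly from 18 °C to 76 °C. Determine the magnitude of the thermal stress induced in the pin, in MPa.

The supports are rigid, so the total axial strain is zero. The restrained thermal strain is ε = αΔT = 9.3×10⁻⁶ × 58 = 539.4×10⁻⁶.
Hence σ = E·αΔT = 106×10³ × 539.4×10⁻⁶ = 57.18 MPa, compressive.

σ ≈ 57.2 MPa (compressive)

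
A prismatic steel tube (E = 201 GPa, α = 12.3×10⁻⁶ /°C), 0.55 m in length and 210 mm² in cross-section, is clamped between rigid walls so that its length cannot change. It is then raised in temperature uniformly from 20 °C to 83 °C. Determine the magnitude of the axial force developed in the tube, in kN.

With zero net strain, σ = E·αΔT = 201 GPa × 12.3×10⁻⁶ × 63 = 155.8 MPa.
P = AEαΔT = 210 × 201×10³ × 12.3×10⁻⁶ × 63 = 32.71 kN (compressive).

P ≈ 32.7 kN (compressive)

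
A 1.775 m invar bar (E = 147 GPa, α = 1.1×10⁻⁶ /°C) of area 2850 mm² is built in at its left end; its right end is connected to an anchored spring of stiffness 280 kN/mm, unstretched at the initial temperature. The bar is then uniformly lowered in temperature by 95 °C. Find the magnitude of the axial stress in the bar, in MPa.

If the spring were absent the bar would shorten by αΔT L = 1.1×10⁻⁶ × 95 × 1775 = 0.1855 mm.
With a force P in the spring, the elastic change of the bar is PL/(AE) and that of the spring is P/k; compatibility requires their sum to equal δ_free.
P [ L/(AE) + 1/k ] = δ_free → P [ 1775/(2850×147×10³) + 1/(280×10³) ] = 0.1855.
P = 0.1855 / 7.808×10⁻⁶ = 23760 N.
σ = P/A = 23760/2850 = 8.335 MPa.

σ ≈ 8.34 MPa (tensile)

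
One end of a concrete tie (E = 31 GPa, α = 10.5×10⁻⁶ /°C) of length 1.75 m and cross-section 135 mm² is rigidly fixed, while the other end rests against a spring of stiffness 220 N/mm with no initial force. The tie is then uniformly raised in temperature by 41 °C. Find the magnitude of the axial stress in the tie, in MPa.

σ ≈ 1.12 MPa (compressive)

If the spring were absent the tie would lengthen by αΔT L = 10.5×10⁻⁶ × 41 × 1750 = 0.7534 mm.
Let P be the compressive force at the spring. The tie shortens elastically by PL/(AE) and the spring compresses by P/k; together these equal δ_free.
So P = δ_free / [L/(AE) + 1/k] = 0.7534 / [ 1750/(135×31×10³) + 1/(220) ].
P = 0.7534 / 0.004964 = 151.8 N.
σ = P/A = 151.8/135 = 1.124 MPa.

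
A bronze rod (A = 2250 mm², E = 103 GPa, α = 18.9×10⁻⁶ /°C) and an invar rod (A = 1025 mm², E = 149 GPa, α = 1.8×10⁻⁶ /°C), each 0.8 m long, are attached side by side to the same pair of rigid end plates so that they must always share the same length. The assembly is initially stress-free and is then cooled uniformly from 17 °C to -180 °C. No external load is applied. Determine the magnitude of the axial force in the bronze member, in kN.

The bronze has the larger α, so on cooling it would change length more than the invar if both were free. The rigid plates force a common final length, so the bronze is put into tension and the invar into compression, with equal and opposite forces P (no external load).
Equating the net (thermal + elastic) strains gives |α₁ − α₂|·ΔT = P·[1/(A₁E₁) + 1/(A₂E₂)].
|α₁ − α₂|·ΔT = 17.1×10⁻⁶ × 197 = 0.003369.
1/(A₁E₁) + 1/(A₂E₂) = 1/(2250×103×10³) + 1/(1025×149×10³) = 1.086×10⁻⁸ N⁻¹.
P = 0.003369 / 1.086×10⁻⁸ = 310100 N = 310.1 kN.

P ≈ 310 kN (tensile in the bronze)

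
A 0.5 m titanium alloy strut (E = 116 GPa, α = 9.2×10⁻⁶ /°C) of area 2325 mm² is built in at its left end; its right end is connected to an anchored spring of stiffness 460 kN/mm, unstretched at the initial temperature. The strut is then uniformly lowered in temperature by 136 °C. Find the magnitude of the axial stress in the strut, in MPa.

σ ≈ 66.8 MPa (tensile)

Free thermal contraction: δ_free = αΔT L = 9.2×10⁻⁶ × 136 × 500 = 0.6256 mm.
Let P be the tensile force in the spring. The strut extends elastically by PL/(AE) and the spring stretches by P/k; together these equal δ_free.
So P = δ_free / [L/(AE) + 1/k] = 0.6256 / [ 500/(2325×116×10³) + 1/(460×10³) ].
P = 0.6256 / 4.028×10⁻⁶ = 155300 N.
σ = P/A = 155300/2325 = 66.8 MPa.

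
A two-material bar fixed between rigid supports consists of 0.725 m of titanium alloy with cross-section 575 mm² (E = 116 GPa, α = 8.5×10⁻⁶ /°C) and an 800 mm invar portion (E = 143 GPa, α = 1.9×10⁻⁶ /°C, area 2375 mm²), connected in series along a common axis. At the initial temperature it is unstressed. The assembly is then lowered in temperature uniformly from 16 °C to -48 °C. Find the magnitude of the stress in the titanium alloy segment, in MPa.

σ ≈ 64.7 MPa (tensile)

With the walls removed the bar would change length by δ_free = Σ αᵢΔT Lᵢ = 8.5×10⁻⁶×64×725 + 1.9×10⁻⁶×64×800 = 0.4917 mm.
Since the ends are fixed, an axial force P builds up, equal in every segment, with P · Σ Lᵢ/(AᵢEᵢ) = δ_free.
The series flexibility is Σ Lᵢ/(AᵢEᵢ) = 725/(575×116×10³) + 800/(2375×143×10³) = 1.323×10⁻⁵ mm/N.
So P = 0.4917 / 1.323×10⁻⁵ = 37.18 kN, tensile.
σ_{titanium alloy} = P / A = 37180 / 575 = 64.66 MPa.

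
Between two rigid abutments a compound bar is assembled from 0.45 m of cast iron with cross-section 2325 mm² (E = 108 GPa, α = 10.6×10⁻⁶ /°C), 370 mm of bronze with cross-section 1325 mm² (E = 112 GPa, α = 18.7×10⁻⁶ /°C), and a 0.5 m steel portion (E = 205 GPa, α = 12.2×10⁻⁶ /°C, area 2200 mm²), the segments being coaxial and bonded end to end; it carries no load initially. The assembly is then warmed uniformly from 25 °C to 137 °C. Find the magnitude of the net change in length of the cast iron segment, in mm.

|ΔL| ≈ 0.128 mm

With the walls removed the bar would change length by δ_free = Σ αᵢΔT Lᵢ = 10.6×10⁻⁶×112×450 + 18.7×10⁻⁶×112×370 + 12.2×10⁻⁶×112×500 = 1.992 mm.
The rigid supports impose zero overall length change; the single axial force P common to all segments must satisfy P Σ Lᵢ/(AᵢEᵢ) = δ_free.
The series flexibility is Σ Lᵢ/(AᵢEᵢ) = 450/(2325×108×10³) + 370/(1325×112×10³) + 500/(2200×205×10³) = 5.394×10⁻⁶ mm/N.
Hence P = δ_free / Σ(L/AE) = 1.992/5.394×10⁻⁶ = 369.4 kN (compressive).
For the cast iron segment, free thermal change = 10.6×10⁻⁶×112×450 = 0.5342 mm and elastic change from P = 369400×450/(2325×108×10³) = 0.6619 mm; these oppose, so the net change is 0.128 mm (segment shortens).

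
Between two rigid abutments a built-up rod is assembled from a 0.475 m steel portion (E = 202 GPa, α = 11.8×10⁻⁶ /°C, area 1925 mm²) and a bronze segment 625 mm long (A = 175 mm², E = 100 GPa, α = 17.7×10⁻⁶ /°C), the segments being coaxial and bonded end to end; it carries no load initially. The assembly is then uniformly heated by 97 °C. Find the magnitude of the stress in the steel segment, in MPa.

σ ≈ 22.7 MPa (compressive)

If the supports were absent, the total length change would be Σ αᵢΔT Lᵢ = 11.8×10⁻⁶×97×475 + 17.7×10⁻⁶×97×625 = 1.617 mm.
The rigid supports impose zero overall length change; the single axial force P common to all segments must satisfy P Σ Lᵢ/(AᵢEᵢ) = δ_free.
Σ Lᵢ/(AᵢEᵢ) = 475/(1925×202×10³) + 625/(175×100×10³) = 3.694×10⁻⁵ mm/N.
Hence P = δ_free / Σ(L/AE) = 1.617/3.694×10⁻⁵ = 43.77 kN (compressive).
σ_{steel} = P / A = 43770 / 1925 = 22.74 MPa.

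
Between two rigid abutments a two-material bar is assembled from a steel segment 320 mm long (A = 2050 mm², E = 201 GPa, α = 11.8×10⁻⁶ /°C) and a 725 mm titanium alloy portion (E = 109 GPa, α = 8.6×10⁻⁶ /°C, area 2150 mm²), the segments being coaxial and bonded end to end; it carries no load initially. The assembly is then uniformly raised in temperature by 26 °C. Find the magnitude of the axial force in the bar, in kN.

Free thermal expansion of the whole bar: Σ αᵢΔT Lᵢ = 11.8×10⁻⁶×26×320 + 8.6×10⁻⁶×26×725 = 0.2603 mm.
Since the ends are fixed, an axial force P builds up, equal in every segment, with P · Σ Lᵢ/(AᵢEᵢ) = δ_free.
Σ Lᵢ/(AᵢEᵢ) = 320/(2050×201×10³) + 725/(2150×109×10³) = 3.87×10⁻⁶ mm/N.
So P = 0.2603 / 3.87×10⁻⁶ = 67.25 kN, compressive.

P ≈ 67.3 kN (compressive)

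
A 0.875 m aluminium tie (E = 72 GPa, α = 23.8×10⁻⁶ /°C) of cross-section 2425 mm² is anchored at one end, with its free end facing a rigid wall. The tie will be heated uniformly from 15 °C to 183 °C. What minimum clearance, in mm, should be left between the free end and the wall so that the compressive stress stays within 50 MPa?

With no wall the tie would lengthen by αΔT L = 23.8×10⁻⁶ × 168 × 875 = 3.499 mm.
A stress of 50 MPa corresponds to the wall pushing the tie back by σL/E = 50×875/(72×10³) = 0.6076 mm.
So the gap has to take up the difference, g_min = δ_free − σL/E = 3.499 − 0.6076 = 2.891 mm.

g ≈ 2.89 mm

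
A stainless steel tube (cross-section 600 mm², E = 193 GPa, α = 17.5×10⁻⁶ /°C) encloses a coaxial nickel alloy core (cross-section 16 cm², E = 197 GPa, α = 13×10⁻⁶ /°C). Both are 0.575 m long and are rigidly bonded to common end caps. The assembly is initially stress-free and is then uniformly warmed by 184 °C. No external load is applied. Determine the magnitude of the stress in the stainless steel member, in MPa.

The stainless steel has the larger α, so on heating it would change length more than the nickel alloy if both were free. The rigid plates force a common final length, so the stainless steel is put into compression and the nickel alloy into tension, with equal and opposite forces P (no external load).
Compatibility of the two members (thermal + elastic change equal): (α₁ − α₂)ΔT = P·[1/(A₁E₁) + 1/(A₂E₂)].
|α₁ − α₂|·ΔT = 4.5×10⁻⁶ × 184 = 0.000828.
1/(A₁E₁) + 1/(A₂E₂) = 1/(600×193×10³) + 1/(1600×197×10³) = 1.181×10⁻⁸ N⁻¹.
So P = 0.000828 / 1.181×10⁻⁸ = 70.12 kN.
σ_{stainless steel} = P/A₁ = 70120/600 = 116.9 MPa, compressive.

σ ≈ 117 MPa (compressive)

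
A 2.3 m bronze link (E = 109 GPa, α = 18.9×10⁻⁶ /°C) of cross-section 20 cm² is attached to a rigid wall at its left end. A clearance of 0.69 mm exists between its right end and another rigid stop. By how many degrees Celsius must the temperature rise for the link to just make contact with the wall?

ΔT ≈ 15.9 °C

Contact occurs when the free expansion equals the gap: αΔT L = 0.69 mm.
So ΔT = g/(αL) = 0.69/(18.9×10⁻⁶ × 2300) = 15.87 °C.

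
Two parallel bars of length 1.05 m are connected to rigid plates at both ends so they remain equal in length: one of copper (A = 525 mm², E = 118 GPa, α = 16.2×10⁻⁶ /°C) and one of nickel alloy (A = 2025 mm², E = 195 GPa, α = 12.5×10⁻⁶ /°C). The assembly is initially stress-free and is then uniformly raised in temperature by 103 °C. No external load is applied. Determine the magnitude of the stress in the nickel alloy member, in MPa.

σ ≈ 10.1 MPa (tensile)

The copper has the larger α, so on heating it would change length more than the nickel alloy if both were free. The rigid plates force a common final length, so the copper is put into compression and the nickel alloy into tension, with equal and opposite forces P (no external load).
Equating the net (thermal + elastic) strains gives |α₁ − α₂|·ΔT = P·[1/(A₁E₁) + 1/(A₂E₂)].
|α₁ − α₂|·ΔT = 3.7×10⁻⁶ × 103 = 0.0003811.
1/(A₁E₁) + 1/(A₂E₂) = 1/(525×118×10³) + 1/(2025×195×10³) = 1.867×10⁻⁸ N⁻¹.
So P = 0.0003811 / 1.867×10⁻⁸ = 20.41 kN.
σ_{nickel alloy} = P/A₂ = 20410/2025 = 10.08 MPa, tensile.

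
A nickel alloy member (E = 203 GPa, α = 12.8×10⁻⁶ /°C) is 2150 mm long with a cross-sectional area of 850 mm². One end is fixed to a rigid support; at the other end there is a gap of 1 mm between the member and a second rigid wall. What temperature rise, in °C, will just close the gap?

ΔT ≈ 36.3 °C

Contact occurs when the free expansion equals the gap: αΔT L = 1 mm.
ΔT = 1 / (12.8×10⁻⁶ × 2150) = 36.34 °C.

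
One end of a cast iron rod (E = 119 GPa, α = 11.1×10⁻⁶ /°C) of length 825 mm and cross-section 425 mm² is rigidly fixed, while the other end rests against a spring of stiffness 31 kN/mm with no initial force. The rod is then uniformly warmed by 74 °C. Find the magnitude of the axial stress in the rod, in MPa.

If the spring were absent the rod would lengthen by αΔT L = 11.1×10⁻⁶ × 74 × 825 = 0.6777 mm.
With a force P in the spring, the elastic change of the rod is PL/(AE) and that of the spring is P/k; compatibility requires their sum to equal δ_free.
So P = δ_free / [L/(AE) + 1/k] = 0.6777 / [ 825/(425×119×10³) + 1/(31×10³) ].
P = 0.6777 / 4.857×10⁻⁵ = 13950 N.
σ = P/A = 13950/425 = 32.83 MPa.

σ ≈ 32.8 MPa (compressive)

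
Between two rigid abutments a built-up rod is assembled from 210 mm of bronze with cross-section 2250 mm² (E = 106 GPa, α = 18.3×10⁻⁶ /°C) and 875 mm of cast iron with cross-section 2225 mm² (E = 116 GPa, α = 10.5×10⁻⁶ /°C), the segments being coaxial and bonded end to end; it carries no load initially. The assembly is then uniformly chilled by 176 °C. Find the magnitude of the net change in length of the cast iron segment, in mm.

With the walls removed the bar would change length by δ_free = Σ αᵢΔT Lᵢ = 18.3×10⁻⁶×176×210 + 10.5×10⁻⁶×176×875 = 2.293 mm.
The walls prevent any net length change, so an axial force P (same in every segment) develops. Compatibility: P · Σ Lᵢ/(AᵢEᵢ) = δ_free.
Σ Lᵢ/(AᵢEᵢ) = 210/(2250×106×10³) + 875/(2225×116×10³) = 4.271×10⁻⁶ mm/N.
P = 2.293 / 4.271×10⁻⁶ = 537000 N = 537 kN, tensile.
For the cast iron segment, free thermal change = 10.5×10⁻⁶×176×875 = 1.617 mm and elastic change from P = 537000×875/(2225×116×10³) = 1.821 mm; these oppose, so the net change is 0.204 mm (segment lengthens).

|ΔL| ≈ 0.204 mm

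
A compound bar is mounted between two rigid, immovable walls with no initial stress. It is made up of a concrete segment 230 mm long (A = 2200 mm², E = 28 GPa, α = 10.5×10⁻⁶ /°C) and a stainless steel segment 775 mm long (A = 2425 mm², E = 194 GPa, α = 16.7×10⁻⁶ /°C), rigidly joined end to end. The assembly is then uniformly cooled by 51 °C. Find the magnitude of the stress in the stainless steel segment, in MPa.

σ ≈ 60 MPa (tensile)

Free thermal contraction of the whole bar: Σ αᵢΔT Lᵢ = 10.5×10⁻⁶×51×230 + 16.7×10⁻⁶×51×775 = 0.7832 mm.
The rigid supports impose zero overall length change; the single axial force P common to all segments must satisfy P Σ Lᵢ/(AᵢEᵢ) = δ_free.
Σ Lᵢ/(AᵢEᵢ) = 230/(2200×28×10³) + 775/(2425×194×10³) = 5.381×10⁻⁶ mm/N.
So P = 0.7832 / 5.381×10⁻⁶ = 145.6 kN, tensile.
σ_{stainless steel} = P / A = 145600 / 2425 = 60.02 MPa.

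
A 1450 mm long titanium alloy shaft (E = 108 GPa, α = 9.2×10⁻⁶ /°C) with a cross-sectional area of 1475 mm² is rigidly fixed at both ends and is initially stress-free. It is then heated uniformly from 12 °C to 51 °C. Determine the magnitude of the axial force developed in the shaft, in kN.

P ≈ 57.2 kN (compressive)

Full restraint means ε = 0, so the stress is σ = EαΔT = 108×10³ × 9.2×10⁻⁶ × 39 = 38.75 MPa.
Axial force P = σA = 38.75 × 1475 = 57160 N = 57.16 kN, compressive.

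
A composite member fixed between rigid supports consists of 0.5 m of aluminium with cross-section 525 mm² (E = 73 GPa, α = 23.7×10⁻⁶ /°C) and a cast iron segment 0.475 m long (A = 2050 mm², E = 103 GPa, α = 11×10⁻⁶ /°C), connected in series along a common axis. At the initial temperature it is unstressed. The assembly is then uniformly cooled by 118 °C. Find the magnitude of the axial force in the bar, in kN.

P ≈ 132 kN (tensile)

If the supports were absent, the total length change would be Σ αᵢΔT Lᵢ = 23.7×10⁻⁶×118×500 + 11×10⁻⁶×118×475 = 2.015 mm.
Since the ends are fixed, an axial force P builds up, equal in every segment, with P · Σ Lᵢ/(AᵢEᵢ) = δ_free.
The series flexibility is Σ Lᵢ/(AᵢEᵢ) = 500/(525×73×10³) + 475/(2050×103×10³) = 1.53×10⁻⁵ mm/N.
Hence P = δ_free / Σ(L/AE) = 2.015/1.53×10⁻⁵ = 131.7 kN (tensile).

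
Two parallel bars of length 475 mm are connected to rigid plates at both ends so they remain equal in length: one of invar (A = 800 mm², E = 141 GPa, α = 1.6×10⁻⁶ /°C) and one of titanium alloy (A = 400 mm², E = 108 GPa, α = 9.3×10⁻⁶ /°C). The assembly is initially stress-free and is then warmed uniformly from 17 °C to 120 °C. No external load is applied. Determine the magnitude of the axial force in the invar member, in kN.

P ≈ 24.8 kN (tensile in the invar)

Equilibrium of a rigid end plate with no external load gives equal and opposite internal forces ±P in the two members. Since α_{titanium alloy} > α_{invar}, heating drives the titanium alloy into compression and the invar into tension.
Setting the final lengths equal and cancelling L: (α₁ − α₂)ΔT = P/(A₁E₁) + P/(A₂E₂).
|α₁ − α₂|·ΔT = 7.7×10⁻⁶ × 103 = 0.0007931.
1/(A₁E₁) + 1/(A₂E₂) = 1/(800×141×10³) + 1/(400×108×10³) = 3.201×10⁻⁸ N⁻¹.
So P = 0.0007931 / 3.201×10⁻⁸ = 24.77 kN.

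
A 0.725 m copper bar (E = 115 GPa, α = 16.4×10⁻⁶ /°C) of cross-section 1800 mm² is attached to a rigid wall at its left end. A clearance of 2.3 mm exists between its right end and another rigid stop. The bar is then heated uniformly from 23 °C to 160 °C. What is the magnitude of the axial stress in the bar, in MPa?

If the wall were absent the bar would grow by αΔT L = 16.4×10⁻⁶ × 137 × 725 = 1.629 mm.
Since δ_free = 1.63 mm is less than the 2.3 mm gap, the bar never touches the wall. No axial force develops.

σ ≈ 0 MPa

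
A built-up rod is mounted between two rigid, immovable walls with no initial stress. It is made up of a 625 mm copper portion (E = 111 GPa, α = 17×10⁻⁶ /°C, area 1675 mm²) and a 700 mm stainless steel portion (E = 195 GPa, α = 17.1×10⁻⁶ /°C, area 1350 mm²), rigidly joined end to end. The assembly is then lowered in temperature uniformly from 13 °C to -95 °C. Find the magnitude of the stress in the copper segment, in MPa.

If the supports were absent, the total length change would be Σ αᵢΔT Lᵢ = 17×10⁻⁶×108×625 + 17.1×10⁻⁶×108×700 = 2.44 mm.
The walls prevent any net length change, so an axial force P (same in every segment) develops. Compatibility: P · Σ Lᵢ/(AᵢEᵢ) = δ_free.
Σ Lᵢ/(AᵢEᵢ) = 625/(1675×111×10³) + 700/(1350×195×10³) = 6.021×10⁻⁶ mm/N.
So P = 2.44 / 6.021×10⁻⁶ = 405.3 kN, tensile.
σ_{copper} = P / A = 405300 / 1675 = 242 MPa.

σ ≈ 242 MPa (tensile)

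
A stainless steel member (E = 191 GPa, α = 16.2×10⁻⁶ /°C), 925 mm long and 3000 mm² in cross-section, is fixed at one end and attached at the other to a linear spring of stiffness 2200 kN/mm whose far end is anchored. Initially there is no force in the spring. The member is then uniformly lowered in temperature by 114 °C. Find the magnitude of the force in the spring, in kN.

If the spring were absent the member would shorten by αΔT L = 16.2×10⁻⁶ × 114 × 925 = 1.708 mm.
Let P be the tensile force in the spring. The member extends elastically by PL/(AE) and the spring stretches by P/k; together these equal δ_free.
So P = δ_free / [L/(AE) + 1/k] = 1.708 / [ 925/(3000×191×10³) + 1/(2200×10³) ].
P = 1.708 / 2.069×10⁻⁶ = 825700 N.

P ≈ 826 kN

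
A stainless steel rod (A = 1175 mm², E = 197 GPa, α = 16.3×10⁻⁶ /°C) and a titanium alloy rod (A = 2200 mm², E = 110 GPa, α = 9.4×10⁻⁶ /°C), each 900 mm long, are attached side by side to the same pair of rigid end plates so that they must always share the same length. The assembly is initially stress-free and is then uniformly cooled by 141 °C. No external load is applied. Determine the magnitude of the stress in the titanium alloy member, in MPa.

The stainless steel has the larger α, so on cooling it would change length more than the titanium alloy if both were free. The rigid plates force a common final length, so the stainless steel is put into tension and the titanium alloy into compression, with equal and opposite forces P (no external load).
Equating the net (thermal + elastic) strains gives |α₁ − α₂|·ΔT = P·[1/(A₁E₁) + 1/(A₂E₂)].
|α₁ − α₂|·ΔT = 6.9×10⁻⁶ × 141 = 0.0009729.
1/(A₁E₁) + 1/(A₂E₂) = 1/(1175×197×10³) + 1/(2200×110×10³) = 8.452×10⁻⁹ N⁻¹.
P = 0.0009729 / 8.452×10⁻⁹ = 115100 N = 115.1 kN.
σ_{titanium alloy} = P/A₂ = 115100/2200 = 52.32 MPa, compressive.

σ ≈ 52.3 MPa (compressive)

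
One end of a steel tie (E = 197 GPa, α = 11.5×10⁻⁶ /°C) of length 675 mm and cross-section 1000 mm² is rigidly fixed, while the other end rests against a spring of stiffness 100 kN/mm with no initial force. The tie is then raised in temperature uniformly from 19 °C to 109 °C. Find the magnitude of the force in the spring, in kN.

P ≈ 52 kN

Free thermal expansion: δ_free = αΔT L = 11.5×10⁻⁶ × 90 × 675 = 0.6986 mm.
With a force P in the spring, the elastic change of the tie is PL/(AE) and that of the spring is P/k; compatibility requires their sum to equal δ_free.
P [ L/(AE) + 1/k ] = δ_free → P [ 675/(1000×197×10³) + 1/(100×10³) ] = 0.6986.
P = 0.6986 / 1.343×10⁻⁵ = 52030 N.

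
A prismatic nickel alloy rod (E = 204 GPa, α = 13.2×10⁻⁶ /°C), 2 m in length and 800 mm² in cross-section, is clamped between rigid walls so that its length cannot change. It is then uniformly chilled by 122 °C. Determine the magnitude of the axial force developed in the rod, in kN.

Full restraint means ε = 0, so the stress is σ = EαΔT = 204×10³ × 13.2×10⁻⁶ × 122 = 328.5 MPa.
Axial force P = σA = 328.5 × 800 = 262800 N = 262.8 kN, tensile.

P ≈ 263 kN (tensile)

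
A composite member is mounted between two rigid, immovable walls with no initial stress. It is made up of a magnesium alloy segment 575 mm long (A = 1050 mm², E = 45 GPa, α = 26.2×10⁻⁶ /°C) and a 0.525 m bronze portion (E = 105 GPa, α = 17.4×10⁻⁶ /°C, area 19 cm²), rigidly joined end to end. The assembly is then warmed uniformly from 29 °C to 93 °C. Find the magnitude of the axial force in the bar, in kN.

P ≈ 105 kN (compressive)

If the supports were absent, the total length change would be Σ αᵢΔT Lᵢ = 26.2×10⁻⁶×64×575 + 17.4×10⁻⁶×64×525 = 1.549 mm.
Since the ends are fixed, an axial force P builds up, equal in every segment, with P · Σ Lᵢ/(AᵢEᵢ) = δ_free.
The series flexibility is Σ Lᵢ/(AᵢEᵢ) = 575/(1050×45×10³) + 525/(1900×105×10³) = 1.48×10⁻⁵ mm/N.
Hence P = δ_free / Σ(L/AE) = 1.549/1.48×10⁻⁵ = 104.6 kN (compressive).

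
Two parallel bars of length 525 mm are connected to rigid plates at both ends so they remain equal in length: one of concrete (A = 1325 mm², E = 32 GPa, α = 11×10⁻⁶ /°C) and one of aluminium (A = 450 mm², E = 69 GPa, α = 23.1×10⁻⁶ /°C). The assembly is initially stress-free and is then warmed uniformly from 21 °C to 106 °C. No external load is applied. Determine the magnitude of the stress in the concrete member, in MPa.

σ ≈ 13.9 MPa (tensile)

Both members must finish at the same length. With the larger α, the aluminium tends to over-expand; the plates restrain it, putting the aluminium in compression and the concrete in tension. With no external load the two internal forces are equal and opposite, magnitude P.
Equating the net (thermal + elastic) strains gives |α₁ − α₂|·ΔT = P·[1/(A₁E₁) + 1/(A₂E₂)].
|α₁ − α₂|·ΔT = 12.1×10⁻⁶ × 85 = 0.001029.
1/(A₁E₁) + 1/(A₂E₂) = 1/(1325×32×10³) + 1/(450×69×10³) = 5.579×10⁻⁸ N⁻¹.
So P = 0.001029 / 5.579×10⁻⁸ = 18.43 kN.
σ_{concrete} = P/A₁ = 18430/1325 = 13.91 MPa, tensile.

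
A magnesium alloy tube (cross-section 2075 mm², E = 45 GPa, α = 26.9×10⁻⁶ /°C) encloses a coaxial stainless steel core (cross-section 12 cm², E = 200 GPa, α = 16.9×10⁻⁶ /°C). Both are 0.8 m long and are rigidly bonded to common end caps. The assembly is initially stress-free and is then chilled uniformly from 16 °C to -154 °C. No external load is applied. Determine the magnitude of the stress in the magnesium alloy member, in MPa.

The magnesium alloy has the larger α, so on cooling it would change length more than the stainless steel if both were free. The rigid plates force a common final length, so the magnesium alloy is put into tension and the stainless steel into compression, with equal and opposite forces P (no external load).
Setting the final lengths equal and cancelling L: (α₁ − α₂)ΔT = P/(A₁E₁) + P/(A₂E₂).
|α₁ − α₂|·ΔT = 10×10⁻⁶ × 170 = 0.0017.
1/(A₁E₁) + 1/(A₂E₂) = 1/(2075×45×10³) + 1/(1200×200×10³) = 1.488×10⁻⁸ N⁻¹.
P = 0.0017 / 1.488×10⁻⁸ = 114300 N = 114.3 kN.
σ_{magnesium alloy} = P/A₁ = 114300/2075 = 55.07 MPa, tensile.

σ ≈ 55.1 MPa (tensile)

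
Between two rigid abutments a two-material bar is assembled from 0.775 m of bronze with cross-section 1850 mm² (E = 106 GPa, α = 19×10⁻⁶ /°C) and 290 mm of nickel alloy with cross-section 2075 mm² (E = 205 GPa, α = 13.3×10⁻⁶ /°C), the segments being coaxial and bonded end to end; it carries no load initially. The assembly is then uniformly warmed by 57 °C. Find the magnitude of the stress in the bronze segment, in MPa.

With the walls removed the bar would change length by δ_free = Σ αᵢΔT Lᵢ = 19×10⁻⁶×57×775 + 13.3×10⁻⁶×57×290 = 1.059 mm.
The walls prevent any net length change, so an axial force P (same in every segment) develops. Compatibility: P · Σ Lᵢ/(AᵢEᵢ) = δ_free.
The series flexibility is Σ Lᵢ/(AᵢEᵢ) = 775/(1850×106×10³) + 290/(2075×205×10³) = 4.634×10⁻⁶ mm/N.
Hence P = δ_free / Σ(L/AE) = 1.059/4.634×10⁻⁶ = 228.6 kN (compressive).
σ_{bronze} = P / A = 228600 / 1850 = 123.6 MPa.

σ ≈ 124 MPa (compressive)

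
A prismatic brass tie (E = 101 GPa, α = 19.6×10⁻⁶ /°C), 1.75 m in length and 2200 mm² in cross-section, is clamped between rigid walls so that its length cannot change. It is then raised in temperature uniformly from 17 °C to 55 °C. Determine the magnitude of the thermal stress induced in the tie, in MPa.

σ ≈ 75.2 MPa (compressive)

The supports are rigid, so the total axial strain is zero. The restrained thermal strain is ε = αΔT = 19.6×10⁻⁶ × 38 = 744.8×10⁻⁶.
Hence σ = E·αΔT = 101×10³ × 744.8×10⁻⁶ = 75.22 MPa, compressive.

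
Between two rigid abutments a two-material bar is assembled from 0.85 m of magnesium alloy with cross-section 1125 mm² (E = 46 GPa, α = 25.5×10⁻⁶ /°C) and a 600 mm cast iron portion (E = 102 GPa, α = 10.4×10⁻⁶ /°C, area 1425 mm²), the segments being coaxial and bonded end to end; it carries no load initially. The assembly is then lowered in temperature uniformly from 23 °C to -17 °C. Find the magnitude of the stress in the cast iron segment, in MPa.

With the walls removed the bar would change length by δ_free = Σ αᵢΔT Lᵢ = 25.5×10⁻⁶×40×850 + 10.4×10⁻⁶×40×600 = 1.117 mm.
The walls prevent any net length change, so an axial force P (same in every segment) develops. Compatibility: P · Σ Lᵢ/(AᵢEᵢ) = δ_free.
The series flexibility is Σ Lᵢ/(AᵢEᵢ) = 850/(1125×46×10³) + 600/(1425×102×10³) = 2.055×10⁻⁵ mm/N.
P = 1.117 / 2.055×10⁻⁵ = 54330 N = 54.33 kN, tensile.
σ_{cast iron} = P / A = 54330 / 1425 = 38.12 MPa.

σ ≈ 38.1 MPa (tensile)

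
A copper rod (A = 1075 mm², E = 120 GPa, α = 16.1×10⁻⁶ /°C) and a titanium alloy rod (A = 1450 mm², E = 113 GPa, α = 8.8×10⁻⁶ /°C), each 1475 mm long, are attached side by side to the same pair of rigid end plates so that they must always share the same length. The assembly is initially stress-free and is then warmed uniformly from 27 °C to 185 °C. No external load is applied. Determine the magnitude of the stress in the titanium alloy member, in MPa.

Both members must finish at the same length. With the larger α, the copper tends to over-expand; the plates restrain it, putting the copper in compression and the titanium alloy in tension. With no external load the two internal forces are equal and opposite, magnitude P.
Setting the final lengths equal and cancelling L: (α₁ − α₂)ΔT = P/(A₁E₁) + P/(A₂E₂).
|α₁ − α₂|·ΔT = 7.3×10⁻⁶ × 158 = 0.001153.
1/(A₁E₁) + 1/(A₂E₂) = 1/(1075×120×10³) + 1/(1450×113×10³) = 1.386×10⁻⁸ N⁻¹.
P = 0.001153 / 1.386×10⁻⁸ = 83250 N = 83.25 kN.
σ_{titanium alloy} = P/A₂ = 83250/1450 = 57.41 MPa, tensile.

σ ≈ 57.4 MPa (tensile)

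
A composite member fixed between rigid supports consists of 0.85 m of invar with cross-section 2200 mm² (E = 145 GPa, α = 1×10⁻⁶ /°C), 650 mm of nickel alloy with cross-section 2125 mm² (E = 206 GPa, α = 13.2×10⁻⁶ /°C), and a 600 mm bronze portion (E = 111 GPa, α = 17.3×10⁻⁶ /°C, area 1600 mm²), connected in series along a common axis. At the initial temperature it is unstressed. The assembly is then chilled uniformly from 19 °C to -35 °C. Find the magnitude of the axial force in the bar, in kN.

If the supports were absent, the total length change would be Σ αᵢΔT Lᵢ = 1×10⁻⁶×54×850 + 13.2×10⁻⁶×54×650 + 17.3×10⁻⁶×54×600 = 1.07 mm.
Since the ends are fixed, an axial force P builds up, equal in every segment, with P · Σ Lᵢ/(AᵢEᵢ) = δ_free.
Σ Lᵢ/(AᵢEᵢ) = 850/(2200×145×10³) + 650/(2125×206×10³) + 600/(1600×111×10³) = 7.528×10⁻⁶ mm/N.
So P = 1.07 / 7.528×10⁻⁶ = 142.1 kN, tensile.

P ≈ 142 kN (tensile)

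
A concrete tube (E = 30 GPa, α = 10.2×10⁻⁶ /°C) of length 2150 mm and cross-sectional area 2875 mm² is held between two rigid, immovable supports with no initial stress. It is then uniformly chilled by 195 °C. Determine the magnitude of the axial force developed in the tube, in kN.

With zero net strain, σ = E·αΔT = 30 GPa × 10.2×10⁻⁶ × 195 = 59.67 MPa.
P = AEαΔT = 2875 × 30×10³ × 10.2×10⁻⁶ × 195 = 171.6 kN (tensile).

P ≈ 172 kN (tensile)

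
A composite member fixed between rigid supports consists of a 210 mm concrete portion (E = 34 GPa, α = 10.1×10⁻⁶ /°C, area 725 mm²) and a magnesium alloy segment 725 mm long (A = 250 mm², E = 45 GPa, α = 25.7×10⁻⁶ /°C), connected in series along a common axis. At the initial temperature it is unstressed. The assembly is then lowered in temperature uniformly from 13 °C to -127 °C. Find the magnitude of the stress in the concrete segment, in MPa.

Free thermal contraction of the whole bar: Σ αᵢΔT Lᵢ = 10.1×10⁻⁶×140×210 + 25.7×10⁻⁶×140×725 = 2.905 mm.
Since the ends are fixed, an axial force P builds up, equal in every segment, with P · Σ Lᵢ/(AᵢEᵢ) = δ_free.
The series flexibility is Σ Lᵢ/(AᵢEᵢ) = 210/(725×34×10³) + 725/(250×45×10³) = 7.296×10⁻⁵ mm/N.
P = 2.905 / 7.296×10⁻⁵ = 39820 N = 39.82 kN, tensile.
σ_{concrete} = P / A = 39820 / 725 = 54.93 MPa.

σ ≈ 54.9 MPa (tensile)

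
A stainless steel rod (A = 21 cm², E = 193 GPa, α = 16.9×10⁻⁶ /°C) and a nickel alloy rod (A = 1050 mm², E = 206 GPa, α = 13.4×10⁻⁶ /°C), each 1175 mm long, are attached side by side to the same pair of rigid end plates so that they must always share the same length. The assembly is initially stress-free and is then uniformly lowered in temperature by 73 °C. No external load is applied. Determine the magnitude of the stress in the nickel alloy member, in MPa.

σ ≈ 34.3 MPa (compressive)

Both members must finish at the same length. With the larger α, the stainless steel tends to over-contract; the plates restrain it, putting the stainless steel in tension and the nickel alloy in compression. With no external load the two internal forces are equal and opposite, magnitude P.
Compatibility of the two members (thermal + elastic change equal): (α₁ − α₂)ΔT = P·[1/(A₁E₁) + 1/(A₂E₂)].
|α₁ − α₂|·ΔT = 3.5×10⁻⁶ × 73 = 0.0002555.
1/(A₁E₁) + 1/(A₂E₂) = 1/(2100×193×10³) + 1/(1050×206×10³) = 7.091×10⁻⁹ N⁻¹.
So P = 0.0002555 / 7.091×10⁻⁹ = 36.03 kN.
σ_{nickel alloy} = P/A₂ = 36030/1050 = 34.32 MPa, compressive.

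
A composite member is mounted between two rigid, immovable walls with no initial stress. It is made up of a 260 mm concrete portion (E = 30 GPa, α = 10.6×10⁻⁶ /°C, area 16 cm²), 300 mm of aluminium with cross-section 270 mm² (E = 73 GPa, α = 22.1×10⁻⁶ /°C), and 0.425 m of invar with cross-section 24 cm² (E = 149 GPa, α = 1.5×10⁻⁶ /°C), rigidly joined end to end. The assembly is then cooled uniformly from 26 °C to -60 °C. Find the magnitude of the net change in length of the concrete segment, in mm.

|ΔL| ≈ 0.0231 mm

If the supports were absent, the total length change would be Σ αᵢΔT Lᵢ = 10.6×10⁻⁶×86×260 + 22.1×10⁻⁶×86×300 + 1.5×10⁻⁶×86×425 = 0.862 mm.
The walls prevent any net length change, so an axial force P (same in every segment) develops. Compatibility: P · Σ Lᵢ/(AᵢEᵢ) = δ_free.
The series flexibility is Σ Lᵢ/(AᵢEᵢ) = 260/(1600×30×10³) + 300/(270×73×10³) + 425/(2400×149×10³) = 2.183×10⁻⁵ mm/N.
Hence P = δ_free / Σ(L/AE) = 0.862/2.183×10⁻⁵ = 39.5 kN (tensile).
For the concrete segment, free thermal change = 10.6×10⁻⁶×86×260 = 0.237 mm and elastic change from P = 39500×260/(1600×30×10³) = 0.2139 mm; these oppose, so the net change is 0.0231 mm (segment shortens).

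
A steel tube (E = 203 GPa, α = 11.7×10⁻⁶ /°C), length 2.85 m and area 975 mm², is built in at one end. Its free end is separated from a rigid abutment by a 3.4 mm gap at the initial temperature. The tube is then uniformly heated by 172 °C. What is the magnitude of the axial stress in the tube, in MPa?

σ ≈ 166 MPa (compressive)

If the wall were absent the tube would grow by αΔT L = 11.7×10⁻⁶ × 172 × 2850 = 5.735 mm.
After closing the 3.4 mm clearance, 5.735 − 3.4 = 2.335 mm of expansion remains to be suppressed by the wall.
Compatibility: PL/(AE) = 2.335 mm, so σ = P/A = E × (2.335/2850) = 166.3 MPa.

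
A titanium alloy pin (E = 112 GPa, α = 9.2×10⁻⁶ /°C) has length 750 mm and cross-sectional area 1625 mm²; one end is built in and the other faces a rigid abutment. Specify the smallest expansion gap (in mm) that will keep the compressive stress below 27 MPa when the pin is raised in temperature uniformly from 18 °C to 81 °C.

Free expansion if unrestrained: δ_free = αΔT L = 9.2×10⁻⁶ × 63 × 750 = 0.4347 mm.
A stress of 27 MPa corresponds to the wall pushing the pin back by σL/E = 27×750/(112×10³) = 0.1808 mm.
So the gap has to take up the difference, g_min = δ_free − σL/E = 0.4347 − 0.1808 = 0.2539 mm.

g ≈ 0.254 mm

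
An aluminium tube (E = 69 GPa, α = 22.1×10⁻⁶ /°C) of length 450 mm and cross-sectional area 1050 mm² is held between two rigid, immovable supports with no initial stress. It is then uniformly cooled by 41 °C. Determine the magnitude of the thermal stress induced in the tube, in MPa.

σ ≈ 62.5 MPa (tensile)

The supports are rigid, so the total axial strain is zero. The restrained thermal strain is ε = αΔT = 22.1×10⁻⁶ × 41 = 906.1×10⁻⁶.
The stress required to suppress this strain is σ = Eε = 69×10³ × 906.1×10⁻⁶ = 62.52 MPa, tensile since the tube is trying to contract.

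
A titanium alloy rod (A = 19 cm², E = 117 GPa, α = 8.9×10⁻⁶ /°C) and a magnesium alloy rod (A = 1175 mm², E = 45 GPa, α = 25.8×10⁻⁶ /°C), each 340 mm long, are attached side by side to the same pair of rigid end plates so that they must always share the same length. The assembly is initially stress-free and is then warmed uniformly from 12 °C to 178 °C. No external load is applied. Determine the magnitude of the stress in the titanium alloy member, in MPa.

The magnesium alloy has the larger α, so on heating it would change length more than the titanium alloy if both were free. The rigid plates force a common final length, so the magnesium alloy is put into compression and the titanium alloy into tension, with equal and opposite forces P (no external load).
Setting the final lengths equal and cancelling L: (α₁ − α₂)ΔT = P/(A₁E₁) + P/(A₂E₂).
|α₁ − α₂|·ΔT = 16.9×10⁻⁶ × 166 = 0.002805.
1/(A₁E₁) + 1/(A₂E₂) = 1/(1900×117×10³) + 1/(1175×45×10³) = 2.341×10⁻⁸ N⁻¹.
So P = 0.002805 / 2.341×10⁻⁸ = 119.8 kN.
σ_{titanium alloy} = P/A₁ = 119800/1900 = 63.07 MPa, tensile.

σ ≈ 63.1 MPa (tensile)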